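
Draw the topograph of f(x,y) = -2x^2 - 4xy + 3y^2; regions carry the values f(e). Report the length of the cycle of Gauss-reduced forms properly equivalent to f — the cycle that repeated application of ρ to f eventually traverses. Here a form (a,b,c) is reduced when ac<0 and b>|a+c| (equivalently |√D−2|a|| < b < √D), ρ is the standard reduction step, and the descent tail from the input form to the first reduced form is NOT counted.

D = 40, ⌊√D⌋ = 6
descent: ρ → (3,4,-2)  [lands on river]
river: ρ → (-2,4,3)
river: ρ → (3,2,-3)
river: ρ → (-3,4,2)
river: ρ → (2,4,-3)
river: ρ → (-3,2,3)
ρ-cycle length = 6 (tail of 1 descent step not counted)

6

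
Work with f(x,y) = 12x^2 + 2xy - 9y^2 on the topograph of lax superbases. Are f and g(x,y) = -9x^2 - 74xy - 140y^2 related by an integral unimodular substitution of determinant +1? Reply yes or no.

D₁ = 436, D₂ = 436
river cycle of f (length 30): (-9, 16, 5), (5, 14, -12), (-12, 10, 7), (7, 18, -4), (-4, 14, 15), (15, 16, -3), (-3, 20, 3), (3, 16, -15), (-15, 14, 4), (4, 18, -7), … (20 more)
river cycle of g (length 30): (-9, 16, 5), (5, 14, -12), (-12, 10, 7), (7, 18, -4), (-4, 14, 15), (15, 16, -3), (-3, 20, 3), (3, 16, -15), (-15, 14, 4), (4, 18, -7), … (20 more)
cycles coincide ⇒ equivalent

yes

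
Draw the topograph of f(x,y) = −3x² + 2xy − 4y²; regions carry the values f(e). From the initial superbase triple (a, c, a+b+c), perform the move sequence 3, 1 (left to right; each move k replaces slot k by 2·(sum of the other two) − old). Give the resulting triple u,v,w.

start (-3,-4,-5) = (f(1,0),f(0,1),f(1,1))
replace slot 3: 2·((-3)+(-4)) − (-5) = -9 → (-3,-4,-9)
replace slot 1: 2·((-4)+(-9)) − (-3) = -23 → (-23,-4,-9)

-23,-4,-9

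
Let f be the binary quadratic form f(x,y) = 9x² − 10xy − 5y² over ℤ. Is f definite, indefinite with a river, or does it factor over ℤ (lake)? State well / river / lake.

D = b²−4ac = (-10)² − 4·9·(-5) = 280
D > 0 non-square ⇒ indefinite ⇒ periodic river

river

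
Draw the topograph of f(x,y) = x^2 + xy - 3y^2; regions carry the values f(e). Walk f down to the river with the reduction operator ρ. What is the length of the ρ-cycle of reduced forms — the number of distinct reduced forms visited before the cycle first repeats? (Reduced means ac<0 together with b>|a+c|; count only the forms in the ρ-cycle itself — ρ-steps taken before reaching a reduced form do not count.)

D = 13, ⌊√D⌋ = 3
descent: ρ → (-3,-1,1)
descent: ρ → (1,3,-1)  [lands on river]
river: ρ → (-1,3,1)
ρ-cycle length = 2 (tail of 2 descent steps not counted)

2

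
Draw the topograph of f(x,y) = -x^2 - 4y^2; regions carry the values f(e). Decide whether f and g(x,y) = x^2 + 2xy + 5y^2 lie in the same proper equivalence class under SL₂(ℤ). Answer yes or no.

D₁ = -16, D₂ = -16
f is negative-definite; reduce −f:
−f: reduced (well bottom): (1,0,4) with a≤c, −a<b≤a
flip sign back: reduced form of f is (-1,0,-4)
g: translate: b→0 (≡2 mod 2), so (1,2,5)→(1,0,4)
g: reduced (well bottom): (1,0,4) with a≤c, −a<b≤a
reduced forms (-1, 0, -4) vs (1, 0, 4) ⇒ inequivalent

no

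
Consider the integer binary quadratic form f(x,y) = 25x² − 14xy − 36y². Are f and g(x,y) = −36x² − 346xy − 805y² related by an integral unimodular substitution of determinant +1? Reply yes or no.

D₁ = 3796, D₂ = 3796
river cycle of f (length 54): (-36, 14, 25), (25, 36, -25), (-25, 14, 36), (36, 58, -3), (-3, 56, 55), (55, 54, -4), (-4, 58, 27), (27, 50, -12), (-12, 46, 35), (35, 24, -23), … (44 more)
river cycle of g (length 54): (-36, 14, 25), (25, 36, -25), (-25, 14, 36), (36, 58, -3), (-3, 56, 55), (55, 54, -4), (-4, 58, 27), (27, 50, -12), (-12, 46, 35), (35, 24, -23), … (44 more)
cycles coincide ⇒ equivalent

yes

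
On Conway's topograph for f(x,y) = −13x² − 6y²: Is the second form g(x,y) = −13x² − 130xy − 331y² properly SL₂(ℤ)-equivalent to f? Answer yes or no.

D₁ = -312, D₂ = -312
f is negative-definite; reduce −f:
−f: flip: (13,0,6)→(6,0,13)
−f: reduced (well bottom): (6,0,13) with a≤c, −a<b≤a
flip sign back: reduced form of f is (-6,0,-13)
g is negative-definite; reduce −g:
−g: translate: b→0 (≡130 mod 26), so (13,130,331)→(13,0,6)
−g: flip: (13,0,6)→(6,0,13)
−g: reduced (well bottom): (6,0,13) with a≤c, −a<b≤a
flip sign back: reduced form of g is (-6,0,-13)
reduced forms (-6, 0, -13) vs (-6, 0, -13) ⇒ equivalent

yes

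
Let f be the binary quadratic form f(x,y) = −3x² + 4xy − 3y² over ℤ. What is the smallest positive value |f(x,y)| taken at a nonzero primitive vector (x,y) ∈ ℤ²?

translate: b→2 (≡-4 mod 6), so (3,-4,3)→(3,2,2)
flip: (3,2,2)→(2,-2,3)
translate: b→2 (≡-2 mod 4), so (2,-2,3)→(2,2,3)
reduced (well bottom): (2,2,3) with a≤c, −a<b≤a
well minimum |f| = |-2| = 2 (negative-definite)

2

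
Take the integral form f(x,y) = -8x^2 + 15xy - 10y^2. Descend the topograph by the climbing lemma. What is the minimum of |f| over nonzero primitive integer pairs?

translate: b→1 (≡-15 mod 16), so (8,-15,10)→(8,1,3)
flip: (8,1,3)→(3,-1,8)
reduced (well bottom): (3,-1,8) with a≤c, −a<b≤a
well minimum |f| = |-3| = 3 (negative-definite)

3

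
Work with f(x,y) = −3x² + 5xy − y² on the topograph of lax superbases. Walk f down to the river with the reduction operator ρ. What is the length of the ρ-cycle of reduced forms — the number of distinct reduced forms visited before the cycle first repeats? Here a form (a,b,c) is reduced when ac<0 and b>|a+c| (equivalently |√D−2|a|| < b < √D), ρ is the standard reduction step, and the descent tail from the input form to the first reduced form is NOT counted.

D = 13, ⌊√D⌋ = 3
descent: ρ → (-1,3,1)  [lands on river]
river: ρ → (1,3,-1)
ρ-cycle length = 2 (tail of 1 descent step not counted)

2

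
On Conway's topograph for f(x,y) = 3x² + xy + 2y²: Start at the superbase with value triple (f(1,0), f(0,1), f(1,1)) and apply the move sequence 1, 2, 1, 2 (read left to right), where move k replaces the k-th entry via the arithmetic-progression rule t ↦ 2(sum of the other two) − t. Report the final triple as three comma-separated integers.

start (3,2,6) = (f(1,0),f(0,1),f(1,1))
replace slot 1: 2·(2+6) − 3 = 13 → (13,2,6)
replace slot 2: 2·(13+6) − 2 = 36 → (13,36,6)
replace slot 1: 2·(36+6) − 13 = 71 → (71,36,6)
replace slot 2: 2·(71+6) − 36 = 118 → (71,118,6)

71,118,6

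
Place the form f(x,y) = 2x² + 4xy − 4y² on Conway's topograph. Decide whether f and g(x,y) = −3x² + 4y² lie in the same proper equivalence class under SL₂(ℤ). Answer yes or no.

D₁ = 48, D₂ = 48
river cycle of f (length 2): (-4, 4, 2), (2, 4, -4)
river cycle of g (length 2): (-3, 6, 1), (1, 6, -3)
cycles differ ⇒ inequivalent

no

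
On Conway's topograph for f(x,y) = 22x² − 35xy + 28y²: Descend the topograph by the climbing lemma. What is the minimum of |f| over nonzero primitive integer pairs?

translate: b→9 (≡-35 mod 44), so (22,-35,28)→(22,9,15)
flip: (22,9,15)→(15,-9,22)
reduced (well bottom): (15,-9,22) with a≤c, −a<b≤a
well minimum = a = 15

15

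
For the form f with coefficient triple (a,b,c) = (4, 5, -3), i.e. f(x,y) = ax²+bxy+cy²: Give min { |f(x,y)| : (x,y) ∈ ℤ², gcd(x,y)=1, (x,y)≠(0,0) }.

river: ρ → (-3,7,2)
river: ρ → (2,5,-6)
river: ρ → (-6,7,1)
river: ρ → (1,7,-6)
river: ρ → (-6,5,2)
river: ρ → (2,7,-3)
river: ρ → (-3,5,4)
river: ρ → (4,3,-4)
river: ρ → (-4,5,3)
river: ρ → (3,7,-2)
river: ρ → (-2,5,6)
river: ρ → (6,7,-1)
river: ρ → (-1,7,6)
river: ρ → (6,5,-2)
river: ρ → (-2,7,3)
river: ρ → (3,5,-4)
river: ρ → (-4,3,4)
river: ρ → (4,5,-3)
closes: descent 0, river 18
min |a| on river = 1

1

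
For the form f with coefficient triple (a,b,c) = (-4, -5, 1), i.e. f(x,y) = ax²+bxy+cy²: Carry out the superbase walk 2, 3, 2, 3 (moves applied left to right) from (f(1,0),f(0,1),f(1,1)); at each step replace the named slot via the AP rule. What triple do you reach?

start (-4,1,-8) = (f(1,0),f(0,1),f(1,1))
replace slot 2: 2·((-4)+(-8)) − 1 = -25 → (-4,-25,-8)
replace slot 3: 2·((-4)+(-25)) − (-8) = -50 → (-4,-25,-50)
replace slot 2: 2·((-4)+(-50)) − (-25) = -83 → (-4,-83,-50)
replace slot 3: 2·((-4)+(-83)) − (-50) = -124 → (-4,-83,-124)

-4,-83,-124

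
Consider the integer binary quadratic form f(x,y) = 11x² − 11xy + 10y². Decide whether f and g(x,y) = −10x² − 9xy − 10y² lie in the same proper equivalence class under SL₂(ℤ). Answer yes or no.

D₁ = -319, D₂ = -319
f: translate: b→11 (≡-11 mod 22), so (11,-11,10)→(11,11,10)
f: flip: (11,11,10)→(10,-11,11)
f: translate: b→9 (≡-11 mod 20), so (10,-11,11)→(10,9,10)
f: reduced (well bottom): (10,9,10) with a≤c, −a<b≤a
g is negative-definite; reduce −g:
−g: reduced (well bottom): (10,9,10) with a≤c, −a<b≤a
flip sign back: reduced form of g is (-10,-9,-10)
reduced forms (10, 9, 10) vs (-10, -9, -10) ⇒ inequivalent

no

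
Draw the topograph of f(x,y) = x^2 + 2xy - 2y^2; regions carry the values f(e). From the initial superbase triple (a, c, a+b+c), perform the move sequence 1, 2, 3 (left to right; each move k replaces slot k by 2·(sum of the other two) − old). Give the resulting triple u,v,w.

start (1,-2,1) = (f(1,0),f(0,1),f(1,1))
replace slot 1: 2·((-2)+1) − 1 = -3 → (-3,-2,1)
replace slot 2: 2·((-3)+1) − (-2) = -2 → (-3,-2,1)
replace slot 3: 2·((-3)+(-2)) − 1 = -11 → (-3,-2,-11)

-3,-2,-11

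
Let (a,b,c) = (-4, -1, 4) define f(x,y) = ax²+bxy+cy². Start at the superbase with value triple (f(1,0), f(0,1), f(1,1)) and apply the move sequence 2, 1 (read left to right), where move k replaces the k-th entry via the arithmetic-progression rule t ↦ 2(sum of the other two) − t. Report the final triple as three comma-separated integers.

start (-4,4,-1) = (f(1,0),f(0,1),f(1,1))
replace slot 2: 2·((-4)+(-1)) − 4 = -14 → (-4,-14,-1)
replace slot 1: 2·((-14)+(-1)) − (-4) = -26 → (-26,-14,-1)

-26,-14,-1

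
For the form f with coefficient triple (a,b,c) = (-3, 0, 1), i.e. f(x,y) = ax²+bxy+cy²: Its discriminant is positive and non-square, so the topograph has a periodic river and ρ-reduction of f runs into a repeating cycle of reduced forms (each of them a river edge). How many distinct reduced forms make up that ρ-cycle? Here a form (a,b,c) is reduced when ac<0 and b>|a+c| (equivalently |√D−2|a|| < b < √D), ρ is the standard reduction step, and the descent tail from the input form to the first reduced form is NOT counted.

D = 12, ⌊√D⌋ = 3
descent: ρ → (1,2,-2)  [lands on river]
river: ρ → (-2,2,1)
ρ-cycle length = 2 (tail of 1 descent step not counted)

2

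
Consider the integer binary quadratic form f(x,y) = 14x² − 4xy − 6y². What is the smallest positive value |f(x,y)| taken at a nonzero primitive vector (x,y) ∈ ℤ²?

descent: ρ → (-6,16,4)  [lands on river]
river: ρ → (4,16,-6)
river: ρ → (-6,8,12)
river: ρ → (12,16,-2)
river: ρ → (-2,16,12)
river: ρ → (12,8,-6)
closes: descent 1, river 6
min |a| on river = 2

2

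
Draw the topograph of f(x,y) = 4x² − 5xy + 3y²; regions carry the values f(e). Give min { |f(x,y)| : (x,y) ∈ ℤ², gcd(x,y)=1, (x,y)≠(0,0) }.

translate: b→3 (≡-5 mod 8), so (4,-5,3)→(4,3,2)
flip: (4,3,2)→(2,-3,4)
translate: b→1 (≡-3 mod 4), so (2,-3,4)→(2,1,3)
reduced (well bottom): (2,1,3) with a≤c, −a<b≤a
well minimum = a = 2

2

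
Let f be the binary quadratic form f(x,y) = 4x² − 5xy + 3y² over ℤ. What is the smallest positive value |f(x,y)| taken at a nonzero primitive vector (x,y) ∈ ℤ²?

translate: b→3 (≡-5 mod 8), so (4,-5,3)→(4,3,2)
flip: (4,3,2)→(2,-3,4)
translate: b→1 (≡-3 mod 4), so (2,-3,4)→(2,1,3)
reduced (well bottom): (2,1,3) with a≤c, −a<b≤a
well minimum = a = 2

2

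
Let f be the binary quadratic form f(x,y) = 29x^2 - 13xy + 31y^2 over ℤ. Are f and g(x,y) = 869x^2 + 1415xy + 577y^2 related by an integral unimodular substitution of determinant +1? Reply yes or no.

D₁ = -3427, D₂ = -3427
f: reduced (well bottom): (29,-13,31) with a≤c, −a<b≤a
g: translate: b→-323 (≡1415 mod 1738), so (869,1415,577)→(869,-323,31)
g: flip: (869,-323,31)→(31,323,869)
g: translate: b→13 (≡323 mod 62), so (31,323,869)→(31,13,29)
g: flip: (31,13,29)→(29,-13,31)
g: reduced (well bottom): (29,-13,31) with a≤c, −a<b≤a
reduced forms (29, -13, 31) vs (29, -13, 31) ⇒ equivalent

yes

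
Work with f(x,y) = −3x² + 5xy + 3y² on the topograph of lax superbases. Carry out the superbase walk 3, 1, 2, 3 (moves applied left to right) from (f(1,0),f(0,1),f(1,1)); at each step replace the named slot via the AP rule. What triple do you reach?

start (-3,3,5) = (f(1,0),f(0,1),f(1,1))
replace slot 3: 2·((-3)+3) − 5 = -5 → (-3,3,-5)
replace slot 1: 2·(3+(-5)) − (-3) = -1 → (-1,3,-5)
replace slot 2: 2·((-1)+(-5)) − 3 = -15 → (-1,-15,-5)
replace slot 3: 2·((-1)+(-15)) − (-5) = -27 → (-1,-15,-27)

-1,-15,-27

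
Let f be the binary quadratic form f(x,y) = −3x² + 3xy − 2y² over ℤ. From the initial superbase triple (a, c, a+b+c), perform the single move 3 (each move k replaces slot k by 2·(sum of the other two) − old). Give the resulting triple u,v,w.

start (-3,-2,-2) = (f(1,0),f(0,1),f(1,1))
replace slot 3: 2·((-3)+(-2)) − (-2) = -8 → (-3,-2,-8)

-3,-2,-8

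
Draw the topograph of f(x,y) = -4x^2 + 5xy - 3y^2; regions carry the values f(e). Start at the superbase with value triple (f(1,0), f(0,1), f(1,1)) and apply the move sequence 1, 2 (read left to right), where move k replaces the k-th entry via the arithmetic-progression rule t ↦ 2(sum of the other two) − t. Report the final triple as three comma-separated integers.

start (-4,-3,-2) = (f(1,0),f(0,1),f(1,1))
replace slot 1: 2·((-3)+(-2)) − (-4) = -6 → (-6,-3,-2)
replace slot 2: 2·((-6)+(-2)) − (-3) = -13 → (-6,-13,-2)

-6,-13,-2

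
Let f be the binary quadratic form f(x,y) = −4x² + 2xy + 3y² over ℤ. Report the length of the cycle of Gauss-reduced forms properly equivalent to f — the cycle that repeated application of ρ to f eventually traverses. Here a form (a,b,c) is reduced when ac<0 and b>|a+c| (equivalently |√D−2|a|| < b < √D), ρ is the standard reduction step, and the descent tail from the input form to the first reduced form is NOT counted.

D = 52, ⌊√D⌋ = 7
river: ρ → (3,4,-3)
river: ρ → (-3,2,4)
river: ρ → (4,6,-1)
river: ρ → (-1,6,4)
river: ρ → (4,2,-3)
river: ρ → (-3,4,3)
river: ρ → (3,2,-4)
river: ρ → (-4,6,1)
river: ρ → (1,6,-4)
river: ρ → (-4,2,3)
ρ-cycle length = 10 (tail of 0 descent steps not counted)

10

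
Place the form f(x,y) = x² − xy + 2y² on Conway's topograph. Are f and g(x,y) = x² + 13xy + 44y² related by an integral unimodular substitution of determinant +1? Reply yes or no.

D₁ = -7, D₂ = -7
f: translate: b→1 (≡-1 mod 2), so (1,-1,2)→(1,1,2)
f: reduced (well bottom): (1,1,2) with a≤c, −a<b≤a
g: translate: b→1 (≡13 mod 2), so (1,13,44)→(1,1,2)
g: reduced (well bottom): (1,1,2) with a≤c, −a<b≤a
reduced forms (1, 1, 2) vs (1, 1, 2) ⇒ equivalent

yes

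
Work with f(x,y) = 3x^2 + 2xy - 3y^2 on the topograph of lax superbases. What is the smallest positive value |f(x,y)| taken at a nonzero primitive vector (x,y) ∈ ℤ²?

river: ρ → (-3,4,2)
river: ρ → (2,4,-3)
river: ρ → (-3,2,3)
river: ρ → (3,4,-2)
river: ρ → (-2,4,3)
river: ρ → (3,2,-3)
closes: descent 0, river 6
min |a| on river = 2

2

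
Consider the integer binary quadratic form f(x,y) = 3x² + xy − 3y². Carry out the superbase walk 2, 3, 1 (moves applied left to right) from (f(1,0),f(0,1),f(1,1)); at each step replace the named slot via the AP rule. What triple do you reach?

start (3,-3,1) = (f(1,0),f(0,1),f(1,1))
replace slot 2: 2·(3+1) − (-3) = 11 → (3,11,1)
replace slot 3: 2·(3+11) − 1 = 27 → (3,11,27)
replace slot 1: 2·(11+27) − 3 = 73 → (73,11,27)

73,11,27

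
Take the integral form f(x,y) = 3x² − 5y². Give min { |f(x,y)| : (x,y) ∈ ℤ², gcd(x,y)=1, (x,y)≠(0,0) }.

descent: ρ → (-5,0,3)
descent: ρ → (3,6,-2)  [lands on river]
river: ρ → (-2,6,3)
closes: descent 2, river 2
min |a| on river = 2

2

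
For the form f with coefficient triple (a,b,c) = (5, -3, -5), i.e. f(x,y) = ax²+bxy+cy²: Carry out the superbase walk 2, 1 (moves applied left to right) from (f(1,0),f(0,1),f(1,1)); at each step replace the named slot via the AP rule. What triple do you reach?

start (5,-5,-3) = (f(1,0),f(0,1),f(1,1))
replace slot 2: 2·(5+(-3)) − (-5) = 9 → (5,9,-3)
replace slot 1: 2·(9+(-3)) − 5 = 7 → (7,9,-3)

7,9,-3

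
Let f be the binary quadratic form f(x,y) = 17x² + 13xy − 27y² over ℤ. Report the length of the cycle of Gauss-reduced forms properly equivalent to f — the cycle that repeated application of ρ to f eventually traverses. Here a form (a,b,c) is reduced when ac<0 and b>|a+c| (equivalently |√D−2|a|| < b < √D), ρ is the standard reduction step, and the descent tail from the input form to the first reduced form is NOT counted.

D = 2005, ⌊√D⌋ = 44
river: ρ → (-27,41,3)
river: ρ → (3,43,-13)
river: ρ → (-13,35,15)
river: ρ → (15,25,-23)
river: ρ → (-23,21,17)
river: ρ → (17,13,-27)
ρ-cycle length = 6 (tail of 0 descent steps not counted)

6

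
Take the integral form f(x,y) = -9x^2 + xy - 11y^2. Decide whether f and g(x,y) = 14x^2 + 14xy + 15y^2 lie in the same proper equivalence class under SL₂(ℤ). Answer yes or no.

D₁ = -395, D₂ = -644
discriminants differ ⇒ not SL₂(ℤ)-equivalent

no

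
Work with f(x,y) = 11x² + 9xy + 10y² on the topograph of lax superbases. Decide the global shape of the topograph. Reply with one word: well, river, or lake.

D = b²−4ac = 9² − 4·11·10 = -359
D < 0 ⇒ definite ⇒ every region one sign ⇒ single well

well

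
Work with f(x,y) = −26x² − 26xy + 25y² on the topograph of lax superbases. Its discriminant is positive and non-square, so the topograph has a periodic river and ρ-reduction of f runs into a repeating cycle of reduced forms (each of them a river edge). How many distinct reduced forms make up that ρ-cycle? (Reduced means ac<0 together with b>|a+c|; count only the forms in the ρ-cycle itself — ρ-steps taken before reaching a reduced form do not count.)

D = 3276, ⌊√D⌋ = 57
descent: ρ → (25,26,-26)  [lands on river]
river: ρ → (-26,26,25)
river: ρ → (25,24,-27)
river: ρ → (-27,30,22)
river: ρ → (22,14,-35)
river: ρ → (-35,56,1)
river: ρ → (1,56,-35)
river: ρ → (-35,14,22)
river: ρ → (22,30,-27)
river: ρ → (-27,24,25)
ρ-cycle length = 10 (tail of 1 descent step not counted)

10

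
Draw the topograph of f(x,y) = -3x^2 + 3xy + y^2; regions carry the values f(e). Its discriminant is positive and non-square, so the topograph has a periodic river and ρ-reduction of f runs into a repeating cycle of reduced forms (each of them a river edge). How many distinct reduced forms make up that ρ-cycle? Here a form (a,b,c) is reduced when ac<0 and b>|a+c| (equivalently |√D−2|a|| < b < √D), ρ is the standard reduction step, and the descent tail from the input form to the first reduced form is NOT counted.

D = 21, ⌊√D⌋ = 4
river: ρ → (1,3,-3)
river: ρ → (-3,3,1)
ρ-cycle length = 2 (tail of 0 descent steps not counted)

2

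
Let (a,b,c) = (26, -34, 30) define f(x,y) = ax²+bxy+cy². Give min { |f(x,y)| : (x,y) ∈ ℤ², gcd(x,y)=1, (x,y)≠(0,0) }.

translate: b→18 (≡-34 mod 52), so (26,-34,30)→(26,18,22)
flip: (26,18,22)→(22,-18,26)
reduced (well bottom): (22,-18,26) with a≤c, −a<b≤a
well minimum = a = 22

22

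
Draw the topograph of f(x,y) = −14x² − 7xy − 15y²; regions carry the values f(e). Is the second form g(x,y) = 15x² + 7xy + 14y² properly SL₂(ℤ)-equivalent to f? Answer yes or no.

D₁ = -791, D₂ = -791
f is negative-definite; reduce −f:
−f: reduced (well bottom): (14,7,15) with a≤c, −a<b≤a
flip sign back: reduced form of f is (-14,-7,-15)
g: flip: (15,7,14)→(14,-7,15)
g: reduced (well bottom): (14,-7,15) with a≤c, −a<b≤a
reduced forms (-14, -7, -15) vs (14, -7, 15) ⇒ inequivalent

no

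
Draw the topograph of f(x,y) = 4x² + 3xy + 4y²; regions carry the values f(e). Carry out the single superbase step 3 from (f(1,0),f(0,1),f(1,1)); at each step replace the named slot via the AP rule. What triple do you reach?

start (4,4,11) = (f(1,0),f(0,1),f(1,1))
replace slot 3: 2·(4+4) − 11 = 5 → (4,4,5)

4,4,5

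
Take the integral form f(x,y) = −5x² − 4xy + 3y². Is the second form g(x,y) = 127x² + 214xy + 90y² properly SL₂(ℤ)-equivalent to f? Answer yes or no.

D₁ = 76, D₂ = 76
river cycle of f (length 6): (3, 4, -5), (-5, 6, 2), (2, 6, -5), (-5, 4, 3), (3, 8, -1), (-1, 8, 3)
river cycle of g (length 6): (3, 4, -5), (-5, 6, 2), (2, 6, -5), (-5, 4, 3), (3, 8, -1), (-1, 8, 3)
cycles coincide ⇒ equivalent

yes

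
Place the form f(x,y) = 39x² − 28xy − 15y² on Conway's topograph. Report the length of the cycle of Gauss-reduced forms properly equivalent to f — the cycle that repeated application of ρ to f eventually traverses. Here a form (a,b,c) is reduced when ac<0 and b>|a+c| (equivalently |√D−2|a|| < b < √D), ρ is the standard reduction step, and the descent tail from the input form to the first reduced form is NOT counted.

D = 3124, ⌊√D⌋ = 55
descent: ρ → (-15,28,39)  [lands on river]
river: ρ → (39,50,-4)
river: ρ → (-4,54,13)
river: ρ → (13,50,-12)
river: ρ → (-12,46,21)
river: ρ → (21,38,-20)
river: ρ → (-20,42,17)
river: ρ → (17,26,-36)
river: ρ → (-36,46,7)
river: ρ → (7,52,-15)
river: ρ → (-15,38,28)
river: ρ → (28,18,-25)
river: ρ → (-25,32,21)
river: ρ → (21,52,-5)
river: ρ → (-5,48,41)
river: ρ → (41,34,-12)
river: ρ → (-12,38,35)
river: ρ → (35,32,-15)
ρ-cycle length = 18 (tail of 1 descent step not counted)

18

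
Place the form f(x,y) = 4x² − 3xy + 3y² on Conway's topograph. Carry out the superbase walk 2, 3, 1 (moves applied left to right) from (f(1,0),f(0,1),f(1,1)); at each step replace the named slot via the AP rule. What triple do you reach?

start (4,3,4) = (f(1,0),f(0,1),f(1,1))
replace slot 2: 2·(4+4) − 3 = 13 → (4,13,4)
replace slot 3: 2·(4+13) − 4 = 30 → (4,13,30)
replace slot 1: 2·(13+30) − 4 = 82 → (82,13,30)

82,13,30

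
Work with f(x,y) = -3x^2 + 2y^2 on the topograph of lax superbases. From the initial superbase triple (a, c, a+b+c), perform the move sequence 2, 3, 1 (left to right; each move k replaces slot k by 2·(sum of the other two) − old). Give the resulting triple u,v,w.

start (-3,2,-1) = (f(1,0),f(0,1),f(1,1))
replace slot 2: 2·((-3)+(-1)) − 2 = -10 → (-3,-10,-1)
replace slot 3: 2·((-3)+(-10)) − (-1) = -25 → (-3,-10,-25)
replace slot 1: 2·((-10)+(-25)) − (-3) = -67 → (-67,-10,-25)

-67,-10,-25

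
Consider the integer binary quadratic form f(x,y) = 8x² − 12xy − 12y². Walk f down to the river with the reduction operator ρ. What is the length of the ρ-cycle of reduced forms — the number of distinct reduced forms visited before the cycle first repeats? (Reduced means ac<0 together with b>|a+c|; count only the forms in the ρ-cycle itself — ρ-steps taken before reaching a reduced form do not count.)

D = 528, ⌊√D⌋ = 22
descent: ρ → (-12,12,8)  [lands on river]
river: ρ → (8,20,-4)
river: ρ → (-4,20,8)
river: ρ → (8,12,-12)
ρ-cycle length = 4 (tail of 1 descent step not counted)

4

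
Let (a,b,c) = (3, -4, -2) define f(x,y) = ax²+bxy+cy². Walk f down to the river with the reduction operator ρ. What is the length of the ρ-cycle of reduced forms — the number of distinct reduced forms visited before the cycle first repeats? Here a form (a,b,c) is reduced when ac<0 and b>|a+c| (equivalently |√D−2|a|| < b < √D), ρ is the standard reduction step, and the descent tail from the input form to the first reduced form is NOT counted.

D = 40, ⌊√D⌋ = 6
descent: ρ → (-2,4,3)  [lands on river]
river: ρ → (3,2,-3)
river: ρ → (-3,4,2)
river: ρ → (2,4,-3)
river: ρ → (-3,2,3)
river: ρ → (3,4,-2)
ρ-cycle length = 6 (tail of 1 descent step not counted)

6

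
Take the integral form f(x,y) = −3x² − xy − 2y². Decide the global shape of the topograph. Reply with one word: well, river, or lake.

D = b²−4ac = (-1)² − 4·(-3)·(-2) = -23
D < 0 ⇒ definite ⇒ every region one sign ⇒ single well

well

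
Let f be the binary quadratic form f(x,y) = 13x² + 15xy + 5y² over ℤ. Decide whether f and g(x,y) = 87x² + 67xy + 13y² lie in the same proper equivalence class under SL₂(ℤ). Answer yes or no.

D₁ = -35, D₂ = -35
f: translate: b→-11 (≡15 mod 26), so (13,15,5)→(13,-11,3)
f: flip: (13,-11,3)→(3,11,13)
f: translate: b→-1 (≡11 mod 6), so (3,11,13)→(3,-1,3)
f: flip: (3,-1,3)→(3,1,3)
f: reduced (well bottom): (3,1,3) with a≤c, −a<b≤a
g: flip: (87,67,13)→(13,-67,87)
g: translate: b→11 (≡-67 mod 26), so (13,-67,87)→(13,11,3)
g: flip: (13,11,3)→(3,-11,13)
g: translate: b→1 (≡-11 mod 6), so (3,-11,13)→(3,1,3)
g: reduced (well bottom): (3,1,3) with a≤c, −a<b≤a
reduced forms (3, 1, 3) vs (3, 1, 3) ⇒ equivalent

yes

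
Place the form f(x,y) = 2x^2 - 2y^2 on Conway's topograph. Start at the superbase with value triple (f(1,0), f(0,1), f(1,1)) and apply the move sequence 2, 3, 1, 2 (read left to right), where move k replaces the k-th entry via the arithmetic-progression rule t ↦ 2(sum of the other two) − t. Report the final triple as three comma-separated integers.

start (2,-2,0) = (f(1,0),f(0,1),f(1,1))
replace slot 2: 2·(2+0) − (-2) = 6 → (2,6,0)
replace slot 3: 2·(2+6) − 0 = 16 → (2,6,16)
replace slot 1: 2·(6+16) − 2 = 42 → (42,6,16)
replace slot 2: 2·(42+16) − 6 = 110 → (42,110,16)

42,110,16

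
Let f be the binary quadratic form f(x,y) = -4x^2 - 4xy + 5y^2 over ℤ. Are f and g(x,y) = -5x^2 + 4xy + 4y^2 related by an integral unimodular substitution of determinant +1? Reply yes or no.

D₁ = 96, D₂ = 96
river cycle of f (length 4): (5, 4, -4), (-4, 4, 5), (5, 6, -3), (-3, 6, 5)
river cycle of g (length 4): (4, 4, -5), (-5, 6, 3), (3, 6, -5), (-5, 4, 4)
cycles differ ⇒ inequivalent

no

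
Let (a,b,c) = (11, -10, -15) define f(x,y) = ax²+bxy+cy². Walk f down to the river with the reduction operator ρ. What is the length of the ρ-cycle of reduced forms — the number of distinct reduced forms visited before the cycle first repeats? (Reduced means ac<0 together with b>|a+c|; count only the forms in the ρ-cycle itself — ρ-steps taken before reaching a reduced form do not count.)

D = 760, ⌊√D⌋ = 27
descent: ρ → (-15,10,11)  [lands on river]
river: ρ → (11,12,-14)
river: ρ → (-14,16,9)
river: ρ → (9,20,-10)
river: ρ → (-10,20,9)
river: ρ → (9,16,-14)
river: ρ → (-14,12,11)
river: ρ → (11,10,-15)
river: ρ → (-15,20,6)
river: ρ → (6,16,-21)
river: ρ → (-21,26,1)
river: ρ → (1,26,-21)
river: ρ → (-21,16,6)
river: ρ → (6,20,-15)
ρ-cycle length = 14 (tail of 1 descent step not counted)

14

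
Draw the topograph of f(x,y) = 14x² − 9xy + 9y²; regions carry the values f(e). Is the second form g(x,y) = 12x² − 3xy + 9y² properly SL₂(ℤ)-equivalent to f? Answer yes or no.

D₁ = -423, D₂ = -423
f: flip: (14,-9,9)→(9,9,14)
f: reduced (well bottom): (9,9,14) with a≤c, −a<b≤a
g: flip: (12,-3,9)→(9,3,12)
g: reduced (well bottom): (9,3,12) with a≤c, −a<b≤a
reduced forms (9, 9, 14) vs (9, 3, 12) ⇒ inequivalent

no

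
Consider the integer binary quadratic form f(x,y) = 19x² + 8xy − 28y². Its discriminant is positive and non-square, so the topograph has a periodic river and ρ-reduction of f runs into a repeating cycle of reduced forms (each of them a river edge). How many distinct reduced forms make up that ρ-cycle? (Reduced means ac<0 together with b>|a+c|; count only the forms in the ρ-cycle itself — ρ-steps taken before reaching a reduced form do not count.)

D = 2192, ⌊√D⌋ = 46
descent: ρ → (-28,-8,19)
descent: ρ → (19,46,-1)  [lands on river]
river: ρ → (-1,46,19)
river: ρ → (19,30,-17)
river: ρ → (-17,38,11)
river: ρ → (11,28,-32)
river: ρ → (-32,36,7)
river: ρ → (7,34,-37)
river: ρ → (-37,40,4)
river: ρ → (4,40,-37)
river: ρ → (-37,34,7)
river: ρ → (7,36,-32)
river: ρ → (-32,28,11)
river: ρ → (11,38,-17)
river: ρ → (-17,30,19)
ρ-cycle length = 14 (tail of 2 descent steps not counted)

14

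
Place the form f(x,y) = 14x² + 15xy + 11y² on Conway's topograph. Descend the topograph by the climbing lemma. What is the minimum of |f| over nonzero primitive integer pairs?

translate: b→-13 (≡15 mod 28), so (14,15,11)→(14,-13,10)
flip: (14,-13,10)→(10,13,14)
translate: b→-7 (≡13 mod 20), so (10,13,14)→(10,-7,11)
reduced (well bottom): (10,-7,11) with a≤c, −a<b≤a
well minimum = a = 10

10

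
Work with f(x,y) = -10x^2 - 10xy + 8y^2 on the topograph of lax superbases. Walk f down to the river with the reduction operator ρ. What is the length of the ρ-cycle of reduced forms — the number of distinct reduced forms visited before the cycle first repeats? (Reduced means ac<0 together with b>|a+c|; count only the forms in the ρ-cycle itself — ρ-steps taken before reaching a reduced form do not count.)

D = 420, ⌊√D⌋ = 20
descent: ρ → (8,10,-10)  [lands on river]
river: ρ → (-10,10,8)
river: ρ → (8,6,-12)
river: ρ → (-12,18,2)
river: ρ → (2,18,-12)
river: ρ → (-12,6,8)
ρ-cycle length = 6 (tail of 1 descent step not counted)

6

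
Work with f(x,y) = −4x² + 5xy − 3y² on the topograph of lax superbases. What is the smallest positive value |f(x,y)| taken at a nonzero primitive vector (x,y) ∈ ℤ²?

translate: b→3 (≡-5 mod 8), so (4,-5,3)→(4,3,2)
flip: (4,3,2)→(2,-3,4)
translate: b→1 (≡-3 mod 4), so (2,-3,4)→(2,1,3)
reduced (well bottom): (2,1,3) with a≤c, −a<b≤a
well minimum |f| = |-2| = 2 (negative-definite)

2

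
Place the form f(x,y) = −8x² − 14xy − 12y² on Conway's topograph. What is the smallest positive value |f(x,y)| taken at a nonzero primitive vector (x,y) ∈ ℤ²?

translate: b→-2 (≡14 mod 16), so (8,14,12)→(8,-2,6)
flip: (8,-2,6)→(6,2,8)
reduced (well bottom): (6,2,8) with a≤c, −a<b≤a
well minimum |f| = |-6| = 6 (negative-definite)

6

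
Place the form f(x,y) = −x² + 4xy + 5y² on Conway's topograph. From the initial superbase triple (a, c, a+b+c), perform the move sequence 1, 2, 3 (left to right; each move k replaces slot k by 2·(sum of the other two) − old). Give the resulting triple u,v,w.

start (-1,5,8) = (f(1,0),f(0,1),f(1,1))
replace slot 1: 2·(5+8) − (-1) = 27 → (27,5,8)
replace slot 2: 2·(27+8) − 5 = 65 → (27,65,8)
replace slot 3: 2·(27+65) − 8 = 176 → (27,65,176)

27,65,176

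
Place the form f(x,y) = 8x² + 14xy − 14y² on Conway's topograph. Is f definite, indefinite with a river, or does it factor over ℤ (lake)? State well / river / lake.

D = b²−4ac = 14² − 4·8·(-14) = 644
D > 0 non-square ⇒ indefinite ⇒ periodic river

river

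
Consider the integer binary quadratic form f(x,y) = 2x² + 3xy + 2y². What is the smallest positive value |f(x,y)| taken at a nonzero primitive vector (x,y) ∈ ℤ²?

translate: b→-1 (≡3 mod 4), so (2,3,2)→(2,-1,1)
flip: (2,-1,1)→(1,1,2)
reduced (well bottom): (1,1,2) with a≤c, −a<b≤a
well minimum = a = 1

1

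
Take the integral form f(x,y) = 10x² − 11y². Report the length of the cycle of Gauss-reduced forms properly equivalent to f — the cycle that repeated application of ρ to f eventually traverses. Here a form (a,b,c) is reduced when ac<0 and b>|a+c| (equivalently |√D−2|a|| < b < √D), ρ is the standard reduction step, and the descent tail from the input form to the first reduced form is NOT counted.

D = 440, ⌊√D⌋ = 20
descent: ρ → (-11,0,10)
descent: ρ → (10,20,-1)  [lands on river]
river: ρ → (-1,20,10)
ρ-cycle length = 2 (tail of 2 descent steps not counted)

2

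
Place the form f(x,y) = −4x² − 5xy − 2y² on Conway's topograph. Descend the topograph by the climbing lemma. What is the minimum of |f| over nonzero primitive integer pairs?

translate: b→-3 (≡5 mod 8), so (4,5,2)→(4,-3,1)
flip: (4,-3,1)→(1,3,4)
translate: b→1 (≡3 mod 2), so (1,3,4)→(1,1,2)
reduced (well bottom): (1,1,2) with a≤c, −a<b≤a
well minimum |f| = |-1| = 1 (negative-definite)

1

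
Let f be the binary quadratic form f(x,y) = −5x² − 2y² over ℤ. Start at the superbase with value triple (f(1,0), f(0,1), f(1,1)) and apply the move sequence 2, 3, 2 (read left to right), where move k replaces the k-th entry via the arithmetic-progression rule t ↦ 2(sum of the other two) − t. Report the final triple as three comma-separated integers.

start (-5,-2,-7) = (f(1,0),f(0,1),f(1,1))
replace slot 2: 2·((-5)+(-7)) − (-2) = -22 → (-5,-22,-7)
replace slot 3: 2·((-5)+(-22)) − (-7) = -47 → (-5,-22,-47)
replace slot 2: 2·((-5)+(-47)) − (-22) = -82 → (-5,-82,-47)

-5,-82,-47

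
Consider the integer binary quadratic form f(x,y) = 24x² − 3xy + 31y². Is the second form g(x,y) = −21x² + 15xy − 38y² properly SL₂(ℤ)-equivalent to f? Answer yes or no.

D₁ = -2967, D₂ = -2967
f: reduced (well bottom): (24,-3,31) with a≤c, −a<b≤a
g is negative-definite; reduce −g:
−g: reduced (well bottom): (21,-15,38) with a≤c, −a<b≤a
flip sign back: reduced form of g is (-21,15,-38)
reduced forms (24, -3, 31) vs (-21, 15, -38) ⇒ inequivalent

no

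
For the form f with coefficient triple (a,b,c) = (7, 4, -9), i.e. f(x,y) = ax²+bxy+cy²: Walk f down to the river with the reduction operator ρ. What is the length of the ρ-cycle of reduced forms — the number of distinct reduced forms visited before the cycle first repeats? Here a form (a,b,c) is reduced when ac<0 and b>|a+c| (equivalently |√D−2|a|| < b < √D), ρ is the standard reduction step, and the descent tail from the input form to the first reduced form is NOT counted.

D = 268, ⌊√D⌋ = 16
river: ρ → (-9,14,2)
river: ρ → (2,14,-9)
river: ρ → (-9,4,7)
river: ρ → (7,10,-6)
river: ρ → (-6,14,3)
river: ρ → (3,16,-1)
river: ρ → (-1,16,3)
river: ρ → (3,14,-6)
river: ρ → (-6,10,7)
river: ρ → (7,4,-9)
ρ-cycle length = 10 (tail of 0 descent steps not counted)

10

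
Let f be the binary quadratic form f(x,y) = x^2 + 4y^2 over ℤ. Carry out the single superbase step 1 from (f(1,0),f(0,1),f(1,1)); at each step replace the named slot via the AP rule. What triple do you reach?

start (1,4,5) = (f(1,0),f(0,1),f(1,1))
replace slot 1: 2·(4+5) − 1 = 17 → (17,4,5)

17,4,5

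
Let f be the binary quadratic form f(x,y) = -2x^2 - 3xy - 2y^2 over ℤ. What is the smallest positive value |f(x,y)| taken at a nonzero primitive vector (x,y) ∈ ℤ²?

translate: b→-1 (≡3 mod 4), so (2,3,2)→(2,-1,1)
flip: (2,-1,1)→(1,1,2)
reduced (well bottom): (1,1,2) with a≤c, −a<b≤a
well minimum |f| = |-1| = 1 (negative-definite)

1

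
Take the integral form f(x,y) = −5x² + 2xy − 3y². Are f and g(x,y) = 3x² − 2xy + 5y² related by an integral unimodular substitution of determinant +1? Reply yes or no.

D₁ = -56, D₂ = -56
f is negative-definite; reduce −f:
−f: flip: (5,-2,3)→(3,2,5)
−f: reduced (well bottom): (3,2,5) with a≤c, −a<b≤a
flip sign back: reduced form of f is (-3,-2,-5)
g: reduced (well bottom): (3,-2,5) with a≤c, −a<b≤a
reduced forms (-3, -2, -5) vs (3, -2, 5) ⇒ inequivalent

no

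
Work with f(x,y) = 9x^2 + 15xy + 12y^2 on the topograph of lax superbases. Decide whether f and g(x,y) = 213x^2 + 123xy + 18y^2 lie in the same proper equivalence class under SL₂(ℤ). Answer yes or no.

D₁ = -207, D₂ = -207
f: translate: b→-3 (≡15 mod 18), so (9,15,12)→(9,-3,6)
f: flip: (9,-3,6)→(6,3,9)
f: reduced (well bottom): (6,3,9) with a≤c, −a<b≤a
g: flip: (213,123,18)→(18,-123,213)
g: translate: b→-15 (≡-123 mod 36), so (18,-123,213)→(18,-15,6)
g: flip: (18,-15,6)→(6,15,18)
g: translate: b→3 (≡15 mod 12), so (6,15,18)→(6,3,9)
g: reduced (well bottom): (6,3,9) with a≤c, −a<b≤a
reduced forms (6, 3, 9) vs (6, 3, 9) ⇒ equivalent

yes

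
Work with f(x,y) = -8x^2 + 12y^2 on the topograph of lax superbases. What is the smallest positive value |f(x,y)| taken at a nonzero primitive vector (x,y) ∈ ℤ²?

descent: ρ → (12,0,-8)
descent: ρ → (-8,16,4)  [lands on river]
river: ρ → (4,16,-8)
closes: descent 2, river 2
min |a| on river = 4

4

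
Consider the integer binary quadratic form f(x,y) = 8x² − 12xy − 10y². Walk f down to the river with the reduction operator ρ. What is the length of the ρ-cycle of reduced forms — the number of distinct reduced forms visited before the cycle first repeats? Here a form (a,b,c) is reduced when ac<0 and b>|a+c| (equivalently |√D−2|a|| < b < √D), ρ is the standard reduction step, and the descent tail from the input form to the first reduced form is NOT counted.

D = 464, ⌊√D⌋ = 21
descent: ρ → (-10,12,8)  [lands on river]
river: ρ → (8,20,-2)
river: ρ → (-2,20,8)
river: ρ → (8,12,-10)
river: ρ → (-10,8,10)
river: ρ → (10,12,-8)
river: ρ → (-8,20,2)
river: ρ → (2,20,-8)
river: ρ → (-8,12,10)
river: ρ → (10,8,-10)
ρ-cycle length = 10 (tail of 1 descent step not counted)

10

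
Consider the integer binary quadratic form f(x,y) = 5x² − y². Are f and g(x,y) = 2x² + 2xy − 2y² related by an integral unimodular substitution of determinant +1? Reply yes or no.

D₁ = 20, D₂ = 20
river cycle of f (length 2): (-1, 4, 1), (1, 4, -1)
river cycle of g (length 2): (-2, 2, 2), (2, 2, -2)
cycles differ ⇒ inequivalent

no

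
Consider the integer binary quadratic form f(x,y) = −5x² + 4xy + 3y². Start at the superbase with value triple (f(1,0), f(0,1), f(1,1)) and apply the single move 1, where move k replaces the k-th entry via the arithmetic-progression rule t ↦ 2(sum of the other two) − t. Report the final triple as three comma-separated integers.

start (-5,3,2) = (f(1,0),f(0,1),f(1,1))
replace slot 1: 2·(3+2) − (-5) = 15 → (15,3,2)

15,3,2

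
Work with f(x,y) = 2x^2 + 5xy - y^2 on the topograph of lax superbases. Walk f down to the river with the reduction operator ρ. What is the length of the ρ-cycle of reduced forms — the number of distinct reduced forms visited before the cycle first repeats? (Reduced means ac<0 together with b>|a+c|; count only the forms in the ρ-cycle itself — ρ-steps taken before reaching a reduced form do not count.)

D = 33, ⌊√D⌋ = 5
river: ρ → (-1,5,2)
river: ρ → (2,3,-3)
river: ρ → (-3,3,2)
river: ρ → (2,5,-1)
ρ-cycle length = 4 (tail of 0 descent steps not counted)

4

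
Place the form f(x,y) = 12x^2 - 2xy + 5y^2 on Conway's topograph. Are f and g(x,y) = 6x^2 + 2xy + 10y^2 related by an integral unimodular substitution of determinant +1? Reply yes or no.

D₁ = -236, D₂ = -236
f: flip: (12,-2,5)→(5,2,12)
f: reduced (well bottom): (5,2,12) with a≤c, −a<b≤a
g: reduced (well bottom): (6,2,10) with a≤c, −a<b≤a
reduced forms (5, 2, 12) vs (6, 2, 10) ⇒ inequivalent

no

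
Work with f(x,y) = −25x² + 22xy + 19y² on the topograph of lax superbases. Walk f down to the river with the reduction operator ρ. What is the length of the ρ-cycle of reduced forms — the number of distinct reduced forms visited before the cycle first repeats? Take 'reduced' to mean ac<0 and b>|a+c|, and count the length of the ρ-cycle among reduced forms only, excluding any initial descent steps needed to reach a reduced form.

D = 2384, ⌊√D⌋ = 48
river: ρ → (19,16,-28)
river: ρ → (-28,40,7)
river: ρ → (7,44,-16)
river: ρ → (-16,20,31)
river: ρ → (31,42,-5)
river: ρ → (-5,48,4)
river: ρ → (4,48,-5)
river: ρ → (-5,42,31)
river: ρ → (31,20,-16)
river: ρ → (-16,44,7)
river: ρ → (7,40,-28)
river: ρ → (-28,16,19)
river: ρ → (19,22,-25)
river: ρ → (-25,28,16)
river: ρ → (16,36,-17)
river: ρ → (-17,32,20)
river: ρ → (20,48,-1)
river: ρ → (-1,48,20)
river: ρ → (20,32,-17)
river: ρ → (-17,36,16)
river: ρ → (16,28,-25)
river: ρ → (-25,22,19)
ρ-cycle length = 22 (tail of 0 descent steps not counted)

22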